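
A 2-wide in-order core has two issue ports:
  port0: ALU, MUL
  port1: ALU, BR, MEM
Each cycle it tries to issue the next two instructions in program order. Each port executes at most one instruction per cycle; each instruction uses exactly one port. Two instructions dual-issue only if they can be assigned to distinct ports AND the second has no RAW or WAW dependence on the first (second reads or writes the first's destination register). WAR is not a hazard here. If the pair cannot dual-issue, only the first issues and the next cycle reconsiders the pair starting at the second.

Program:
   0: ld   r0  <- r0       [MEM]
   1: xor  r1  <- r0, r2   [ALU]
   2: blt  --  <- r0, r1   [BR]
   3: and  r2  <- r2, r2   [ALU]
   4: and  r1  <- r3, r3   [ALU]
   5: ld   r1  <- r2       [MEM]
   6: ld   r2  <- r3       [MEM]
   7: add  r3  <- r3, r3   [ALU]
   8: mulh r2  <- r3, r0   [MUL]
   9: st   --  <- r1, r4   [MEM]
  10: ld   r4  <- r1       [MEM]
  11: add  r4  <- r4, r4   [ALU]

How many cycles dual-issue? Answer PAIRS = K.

#0 head=0: ld i0 RAW r0
#1 head=1: xor i1 RAW r1
#2 head=2: blt;and i2/i3 pair
#3 head=4: and i4 WAW r1
#4 head=5: ld i5 no-port MEM/MEM
#5 head=6: ld;add i6/i7 pair
#6 head=8: mulh;st i8/i9 pair
#7 head=10: ld i10 RAW+WAW r4
#8 head=11: add i11 tail

PAIRS = 3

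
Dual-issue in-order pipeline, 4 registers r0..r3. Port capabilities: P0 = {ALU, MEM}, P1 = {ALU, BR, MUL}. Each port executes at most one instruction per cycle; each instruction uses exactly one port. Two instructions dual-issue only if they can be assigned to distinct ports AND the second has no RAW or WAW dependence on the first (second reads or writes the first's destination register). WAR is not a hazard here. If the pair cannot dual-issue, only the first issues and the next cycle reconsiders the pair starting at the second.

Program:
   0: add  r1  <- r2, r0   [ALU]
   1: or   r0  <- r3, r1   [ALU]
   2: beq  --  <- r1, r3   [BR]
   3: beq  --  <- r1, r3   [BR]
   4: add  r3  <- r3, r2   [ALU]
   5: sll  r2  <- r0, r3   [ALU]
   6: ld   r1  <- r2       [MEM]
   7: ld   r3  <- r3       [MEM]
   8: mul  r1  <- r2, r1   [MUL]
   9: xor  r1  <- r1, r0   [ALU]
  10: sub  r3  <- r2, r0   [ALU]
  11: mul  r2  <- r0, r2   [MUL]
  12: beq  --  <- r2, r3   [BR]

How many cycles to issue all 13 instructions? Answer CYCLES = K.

0. add.ALU @i0  | RAW r1
1. or.ALU;beq.BR @i1+i2  | dual
2. beq.BR;add.ALU @i3+i4  | dual
3. sll.ALU @i5  | RAW r2
4. ld.MEM @i6  | no-port MEM/MEM
5. ld.MEM;mul.MUL @i7+i8  | dual
6. xor.ALU;sub.ALU @i9+i10  | dual
7. mul.MUL @i11  | no-port MUL/BR
8. beq.BR @i12  | tail

CYCLES = 9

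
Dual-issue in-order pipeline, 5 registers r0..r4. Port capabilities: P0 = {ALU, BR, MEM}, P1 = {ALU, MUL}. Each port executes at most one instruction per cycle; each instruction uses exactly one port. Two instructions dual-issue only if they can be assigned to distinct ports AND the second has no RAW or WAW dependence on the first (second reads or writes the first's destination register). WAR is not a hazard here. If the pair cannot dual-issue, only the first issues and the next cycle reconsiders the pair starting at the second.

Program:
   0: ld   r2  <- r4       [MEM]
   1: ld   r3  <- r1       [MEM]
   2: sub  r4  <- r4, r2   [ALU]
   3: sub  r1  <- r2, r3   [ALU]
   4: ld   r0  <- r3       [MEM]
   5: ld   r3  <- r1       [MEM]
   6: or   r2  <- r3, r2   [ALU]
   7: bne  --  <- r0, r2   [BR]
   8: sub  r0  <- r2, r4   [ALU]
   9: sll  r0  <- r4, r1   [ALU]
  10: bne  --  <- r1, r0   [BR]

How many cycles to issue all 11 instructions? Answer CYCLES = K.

#0 head=0: ld.MEM i0 no-port MEM/MEM
#1 head=1: ld.MEM+sub.ALU i1&i2 pair
#2 head=3: sub.ALU+ld.MEM i3&i4 pair
#3 head=5: ld.MEM i5 RAW r3
#4 head=6: or.ALU i6 RAW r2
#5 head=7: bne.BR+sub.ALU i7&i8 pair
#6 head=9: sll.ALU i9 RAW r0
#7 head=10: bne.BR i10 tail

CYCLES = 8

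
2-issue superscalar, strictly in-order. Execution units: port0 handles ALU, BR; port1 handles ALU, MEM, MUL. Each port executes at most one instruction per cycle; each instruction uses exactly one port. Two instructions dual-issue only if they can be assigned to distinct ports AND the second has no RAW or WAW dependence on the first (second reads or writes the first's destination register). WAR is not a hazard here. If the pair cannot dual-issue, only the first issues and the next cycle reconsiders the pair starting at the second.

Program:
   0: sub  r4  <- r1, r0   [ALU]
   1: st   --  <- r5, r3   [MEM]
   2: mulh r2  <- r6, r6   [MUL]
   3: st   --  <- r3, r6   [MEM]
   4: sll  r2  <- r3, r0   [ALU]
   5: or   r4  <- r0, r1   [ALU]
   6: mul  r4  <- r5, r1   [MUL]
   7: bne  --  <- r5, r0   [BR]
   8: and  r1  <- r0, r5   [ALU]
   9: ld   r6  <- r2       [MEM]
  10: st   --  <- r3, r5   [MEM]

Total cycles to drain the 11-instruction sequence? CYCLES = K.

CYCLES = 7

c0: i0,i1 sub.ALU+st.MEM  pair
c1: i2 mulh.MUL  no-port MUL/MEM
c2: i3,i4 st.MEM+sll.ALU  pair
c3: i5 or.ALU  WAW r4
c4: i6,i7 mul.MUL+bne.BR  pair
c5: i8,i9 and.ALU+ld.MEM  pair
c6: i10 st.MEM  tail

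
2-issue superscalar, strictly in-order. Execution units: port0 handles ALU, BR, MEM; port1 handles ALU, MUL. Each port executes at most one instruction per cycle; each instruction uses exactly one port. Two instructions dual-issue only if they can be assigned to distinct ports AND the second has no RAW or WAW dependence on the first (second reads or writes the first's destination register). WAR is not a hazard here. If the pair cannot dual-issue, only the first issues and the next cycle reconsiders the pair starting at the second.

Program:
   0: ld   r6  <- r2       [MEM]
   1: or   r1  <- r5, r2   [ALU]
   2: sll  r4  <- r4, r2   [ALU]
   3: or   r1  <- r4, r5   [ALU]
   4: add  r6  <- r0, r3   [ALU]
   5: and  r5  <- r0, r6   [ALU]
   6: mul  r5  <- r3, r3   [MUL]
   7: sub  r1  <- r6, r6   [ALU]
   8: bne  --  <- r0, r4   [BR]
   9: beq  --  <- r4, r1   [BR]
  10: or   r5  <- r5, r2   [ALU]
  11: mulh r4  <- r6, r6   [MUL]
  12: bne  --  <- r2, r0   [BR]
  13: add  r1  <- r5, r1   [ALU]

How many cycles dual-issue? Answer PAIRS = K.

#0 head=0: ld/or i0,i1 2-wide
#1 head=2: sll i2 RAW r4
#2 head=3: or/add i3,i4 2-wide
#3 head=5: and i5 WAW r5
#4 head=6: mul/sub i6,i7 2-wide
#5 head=8: bne i8 no-port BR/BR
#6 head=9: beq/or i9,i10 2-wide
#7 head=11: mulh/bne i11,i12 2-wide
#8 head=13: add i13 tail

PAIRS = 5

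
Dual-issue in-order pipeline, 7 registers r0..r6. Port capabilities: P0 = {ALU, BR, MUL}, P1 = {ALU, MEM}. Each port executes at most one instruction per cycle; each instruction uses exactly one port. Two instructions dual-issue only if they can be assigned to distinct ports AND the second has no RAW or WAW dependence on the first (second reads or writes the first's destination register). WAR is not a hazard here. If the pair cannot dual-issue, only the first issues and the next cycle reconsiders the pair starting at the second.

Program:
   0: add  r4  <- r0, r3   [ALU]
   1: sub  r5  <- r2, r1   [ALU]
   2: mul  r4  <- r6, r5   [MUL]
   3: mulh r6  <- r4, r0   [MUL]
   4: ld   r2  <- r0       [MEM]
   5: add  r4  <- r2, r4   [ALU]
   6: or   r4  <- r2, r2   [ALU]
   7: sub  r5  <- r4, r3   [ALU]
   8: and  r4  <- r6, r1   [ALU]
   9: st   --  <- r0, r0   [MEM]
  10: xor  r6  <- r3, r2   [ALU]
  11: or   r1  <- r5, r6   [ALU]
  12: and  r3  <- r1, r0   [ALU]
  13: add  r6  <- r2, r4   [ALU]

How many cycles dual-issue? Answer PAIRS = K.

#0 head=0: add.ALU+sub.ALU i0+i1 dual
#1 head=2: mul.MUL i2 no-port MUL/MUL
#2 head=3: mulh.MUL+ld.MEM i3+i4 dual
#3 head=5: add.ALU i5 WAW r4
#4 head=6: or.ALU i6 RAW r4
#5 head=7: sub.ALU+and.ALU i7+i8 dual
#6 head=9: st.MEM+xor.ALU i9+i10 dual
#7 head=11: or.ALU i11 RAW r1
#8 head=12: and.ALU+add.ALU i12+i13 dual

PAIRS = 5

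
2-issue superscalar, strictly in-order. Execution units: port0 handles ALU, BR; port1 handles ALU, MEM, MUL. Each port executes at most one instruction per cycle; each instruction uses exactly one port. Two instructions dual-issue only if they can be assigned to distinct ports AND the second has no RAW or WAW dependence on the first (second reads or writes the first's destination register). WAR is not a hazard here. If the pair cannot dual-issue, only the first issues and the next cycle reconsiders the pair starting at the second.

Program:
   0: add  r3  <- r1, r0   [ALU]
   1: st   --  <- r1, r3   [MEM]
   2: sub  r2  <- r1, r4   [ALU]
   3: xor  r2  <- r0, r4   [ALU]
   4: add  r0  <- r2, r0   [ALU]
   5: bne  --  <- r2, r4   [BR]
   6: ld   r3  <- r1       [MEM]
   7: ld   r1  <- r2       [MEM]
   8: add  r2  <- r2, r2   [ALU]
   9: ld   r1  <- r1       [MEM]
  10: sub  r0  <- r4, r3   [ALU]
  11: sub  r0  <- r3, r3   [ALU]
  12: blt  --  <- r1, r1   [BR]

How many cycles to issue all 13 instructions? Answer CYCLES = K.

CYCLES = 8

t=0 i0:add.ALU ; RAW r3
t=1 i1+i2:st.MEM+sub.ALU ; pair
t=2 i3:xor.ALU ; RAW r2
t=3 i4+i5:add.ALU+bne.BR ; pair
t=4 i6:ld.MEM ; no-port MEM/MEM
t=5 i7+i8:ld.MEM+add.ALU ; pair
t=6 i9+i10:ld.MEM+sub.ALU ; pair
t=7 i11+i12:sub.ALU+blt.BR ; pair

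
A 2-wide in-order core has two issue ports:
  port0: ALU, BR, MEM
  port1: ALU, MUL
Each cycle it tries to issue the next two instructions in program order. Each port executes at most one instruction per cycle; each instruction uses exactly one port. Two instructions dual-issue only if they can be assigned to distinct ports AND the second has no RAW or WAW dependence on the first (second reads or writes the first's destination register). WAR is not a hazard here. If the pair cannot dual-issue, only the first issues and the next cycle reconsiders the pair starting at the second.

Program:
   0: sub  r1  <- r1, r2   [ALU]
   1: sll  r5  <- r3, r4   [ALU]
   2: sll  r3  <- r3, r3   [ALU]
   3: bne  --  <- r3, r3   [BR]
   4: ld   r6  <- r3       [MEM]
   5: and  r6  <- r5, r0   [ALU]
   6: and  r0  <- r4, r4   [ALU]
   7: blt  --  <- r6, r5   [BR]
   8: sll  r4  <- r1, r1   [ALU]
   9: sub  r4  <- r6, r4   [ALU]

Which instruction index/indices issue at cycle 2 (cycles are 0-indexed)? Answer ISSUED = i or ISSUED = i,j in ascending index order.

ISSUED = 3

t=0 i0,i1:sub/sll ; pair
t=1 i2:sll ; RAW r3
t=2 i3:bne ; no-port BR/MEM
t=3 i4:ld ; WAW r6
t=4 i5,i6:and/and ; pair
t=5 i7,i8:blt/sll ; pair
t=6 i9:sub ; tail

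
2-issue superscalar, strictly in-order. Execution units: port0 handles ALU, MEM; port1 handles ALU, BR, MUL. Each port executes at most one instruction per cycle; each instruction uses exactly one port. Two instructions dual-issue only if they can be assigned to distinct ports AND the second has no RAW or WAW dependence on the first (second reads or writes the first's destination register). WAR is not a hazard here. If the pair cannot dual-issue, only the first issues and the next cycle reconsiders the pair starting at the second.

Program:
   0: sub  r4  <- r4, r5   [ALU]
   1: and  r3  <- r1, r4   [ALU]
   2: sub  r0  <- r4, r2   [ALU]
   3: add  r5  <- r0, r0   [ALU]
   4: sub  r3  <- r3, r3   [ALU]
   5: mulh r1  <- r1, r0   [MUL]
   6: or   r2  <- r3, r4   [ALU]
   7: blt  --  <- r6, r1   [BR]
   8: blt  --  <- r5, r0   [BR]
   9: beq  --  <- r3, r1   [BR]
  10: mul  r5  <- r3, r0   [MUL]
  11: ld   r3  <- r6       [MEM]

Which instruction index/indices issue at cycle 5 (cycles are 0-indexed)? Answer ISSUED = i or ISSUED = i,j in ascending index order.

ISSUED = 8

t=0 i0:sub ; RAW r4
t=1 i1,i2:and;sub ; dual
t=2 i3,i4:add;sub ; dual
t=3 i5,i6:mulh;or ; dual
t=4 i7:blt ; no-port BR/BR
t=5 i8:blt ; no-port BR/BR
t=6 i9:beq ; no-port BR/MUL
t=7 i10,i11:mul;ld ; dual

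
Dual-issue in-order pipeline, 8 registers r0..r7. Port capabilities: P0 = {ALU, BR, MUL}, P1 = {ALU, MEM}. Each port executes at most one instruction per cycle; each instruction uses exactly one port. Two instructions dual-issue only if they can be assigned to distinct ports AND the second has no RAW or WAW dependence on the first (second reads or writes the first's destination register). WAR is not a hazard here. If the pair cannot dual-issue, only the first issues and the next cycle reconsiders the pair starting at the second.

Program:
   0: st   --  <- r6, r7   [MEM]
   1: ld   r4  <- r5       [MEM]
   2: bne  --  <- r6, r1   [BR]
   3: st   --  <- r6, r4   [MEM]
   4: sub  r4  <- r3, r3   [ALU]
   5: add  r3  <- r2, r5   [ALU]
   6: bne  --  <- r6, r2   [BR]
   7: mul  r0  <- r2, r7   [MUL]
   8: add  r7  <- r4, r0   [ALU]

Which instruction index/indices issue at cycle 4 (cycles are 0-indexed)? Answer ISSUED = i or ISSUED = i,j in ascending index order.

ISSUED = 7

  cy0 -> i0 (st) no-port MEM/MEM
  cy1 -> i1/i2 (ld/bne) 2-wide
  cy2 -> i3/i4 (st/sub) 2-wide
  cy3 -> i5/i6 (add/bne) 2-wide
  cy4 -> i7 (mul) RAW r0
  cy5 -> i8 (add) tail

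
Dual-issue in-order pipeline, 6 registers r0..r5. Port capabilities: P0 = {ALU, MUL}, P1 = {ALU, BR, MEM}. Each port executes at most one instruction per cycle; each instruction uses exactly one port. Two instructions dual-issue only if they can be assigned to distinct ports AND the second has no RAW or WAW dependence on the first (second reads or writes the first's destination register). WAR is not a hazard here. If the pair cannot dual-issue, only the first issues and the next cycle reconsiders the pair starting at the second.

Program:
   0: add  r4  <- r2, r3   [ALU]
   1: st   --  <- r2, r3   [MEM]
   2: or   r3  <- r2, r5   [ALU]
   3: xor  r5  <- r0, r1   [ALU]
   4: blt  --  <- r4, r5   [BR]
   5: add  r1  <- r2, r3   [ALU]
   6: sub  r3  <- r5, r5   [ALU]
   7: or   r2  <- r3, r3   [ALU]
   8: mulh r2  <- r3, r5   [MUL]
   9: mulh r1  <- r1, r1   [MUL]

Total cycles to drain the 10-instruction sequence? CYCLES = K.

c0: i0&i1 add;st  dual
c1: i2&i3 or;xor  dual
c2: i4&i5 blt;add  dual
c3: i6 sub  RAW r3
c4: i7 or  WAW r2
c5: i8 mulh  no-port MUL/MUL
c6: i9 mulh  tail

CYCLES = 7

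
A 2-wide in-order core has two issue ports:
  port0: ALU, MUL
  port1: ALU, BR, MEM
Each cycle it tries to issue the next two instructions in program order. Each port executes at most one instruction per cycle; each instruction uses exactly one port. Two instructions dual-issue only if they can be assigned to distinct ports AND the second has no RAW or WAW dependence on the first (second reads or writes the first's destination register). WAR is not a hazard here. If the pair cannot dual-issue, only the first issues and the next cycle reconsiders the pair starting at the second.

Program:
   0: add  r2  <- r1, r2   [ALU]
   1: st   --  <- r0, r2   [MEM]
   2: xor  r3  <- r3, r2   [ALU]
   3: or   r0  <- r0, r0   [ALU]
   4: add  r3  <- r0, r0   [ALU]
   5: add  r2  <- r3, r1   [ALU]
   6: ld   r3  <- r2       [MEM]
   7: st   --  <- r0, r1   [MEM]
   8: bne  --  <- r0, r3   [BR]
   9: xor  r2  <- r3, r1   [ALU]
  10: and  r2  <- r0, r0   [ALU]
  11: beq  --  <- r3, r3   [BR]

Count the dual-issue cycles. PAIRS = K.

PAIRS = 3

c0: i0 add  RAW r2
c1: i1/i2 st+xor  pair
c2: i3 or  RAW r0
c3: i4 add  RAW r3
c4: i5 add  RAW r2
c5: i6 ld  no-port MEM/MEM
c6: i7 st  no-port MEM/BR
c7: i8/i9 bne+xor  pair
c8: i10/i11 and+beq  pair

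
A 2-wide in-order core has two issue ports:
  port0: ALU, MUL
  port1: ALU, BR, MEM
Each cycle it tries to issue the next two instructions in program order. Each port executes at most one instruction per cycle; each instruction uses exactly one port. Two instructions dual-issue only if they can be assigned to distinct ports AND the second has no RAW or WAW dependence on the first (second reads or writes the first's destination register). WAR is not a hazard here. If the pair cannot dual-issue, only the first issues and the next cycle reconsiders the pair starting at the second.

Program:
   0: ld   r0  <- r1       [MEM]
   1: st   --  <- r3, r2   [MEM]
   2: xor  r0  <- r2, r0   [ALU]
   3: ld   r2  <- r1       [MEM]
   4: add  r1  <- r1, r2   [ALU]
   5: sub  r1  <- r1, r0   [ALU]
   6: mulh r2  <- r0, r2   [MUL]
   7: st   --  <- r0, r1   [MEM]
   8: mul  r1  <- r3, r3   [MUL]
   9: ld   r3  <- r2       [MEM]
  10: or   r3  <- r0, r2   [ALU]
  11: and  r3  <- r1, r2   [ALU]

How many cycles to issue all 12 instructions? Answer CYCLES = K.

CYCLES = 9

  cy0 -> i0 (ld) no-port MEM/MEM
  cy1 -> i1&i2 (st+xor) dual
  cy2 -> i3 (ld) RAW r2
  cy3 -> i4 (add) RAW+WAW r1
  cy4 -> i5&i6 (sub+mulh) dual
  cy5 -> i7&i8 (st+mul) dual
  cy6 -> i9 (ld) WAW r3
  cy7 -> i10 (or) WAW r3
  cy8 -> i11 (and) tail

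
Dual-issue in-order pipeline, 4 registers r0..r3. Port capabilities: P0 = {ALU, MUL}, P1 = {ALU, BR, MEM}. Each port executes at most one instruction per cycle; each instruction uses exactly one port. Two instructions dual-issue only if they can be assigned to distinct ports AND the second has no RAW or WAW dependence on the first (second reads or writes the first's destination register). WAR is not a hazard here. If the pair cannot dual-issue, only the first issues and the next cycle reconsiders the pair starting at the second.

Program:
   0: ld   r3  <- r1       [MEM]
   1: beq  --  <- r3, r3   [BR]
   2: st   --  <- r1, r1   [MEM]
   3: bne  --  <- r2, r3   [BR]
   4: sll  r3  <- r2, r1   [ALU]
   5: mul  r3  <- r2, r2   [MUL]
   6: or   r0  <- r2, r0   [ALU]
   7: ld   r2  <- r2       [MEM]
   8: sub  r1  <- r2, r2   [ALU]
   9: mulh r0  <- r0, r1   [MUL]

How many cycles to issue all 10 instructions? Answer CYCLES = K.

CYCLES = 8

  cy0 -> i0 (ld) no-port MEM/BR
  cy1 -> i1 (beq) no-port BR/MEM
  cy2 -> i2 (st) no-port MEM/BR
  cy3 -> i3/i4 (bne/sll) dual
  cy4 -> i5/i6 (mul/or) dual
  cy5 -> i7 (ld) RAW r2
  cy6 -> i8 (sub) RAW r1
  cy7 -> i9 (mulh) tail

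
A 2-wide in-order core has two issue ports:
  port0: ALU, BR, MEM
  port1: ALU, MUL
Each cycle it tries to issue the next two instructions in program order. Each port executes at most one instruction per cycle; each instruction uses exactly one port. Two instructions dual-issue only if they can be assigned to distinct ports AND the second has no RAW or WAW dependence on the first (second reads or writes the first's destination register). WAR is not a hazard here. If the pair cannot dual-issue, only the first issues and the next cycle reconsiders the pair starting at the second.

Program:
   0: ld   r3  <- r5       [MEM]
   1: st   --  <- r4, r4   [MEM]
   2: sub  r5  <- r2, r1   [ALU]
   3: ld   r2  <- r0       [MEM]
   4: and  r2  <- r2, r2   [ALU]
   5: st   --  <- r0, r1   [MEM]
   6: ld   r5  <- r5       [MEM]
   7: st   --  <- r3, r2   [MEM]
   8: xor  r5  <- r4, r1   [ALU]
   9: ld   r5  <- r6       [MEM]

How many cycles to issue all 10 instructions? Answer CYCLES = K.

CYCLES = 7

c0: i0 ld.MEM  no-port MEM/MEM
c1: i1,i2 st.MEM;sub.ALU  pair
c2: i3 ld.MEM  RAW+WAW r2
c3: i4,i5 and.ALU;st.MEM  pair
c4: i6 ld.MEM  no-port MEM/MEM
c5: i7,i8 st.MEM;xor.ALU  pair
c6: i9 ld.MEM  tail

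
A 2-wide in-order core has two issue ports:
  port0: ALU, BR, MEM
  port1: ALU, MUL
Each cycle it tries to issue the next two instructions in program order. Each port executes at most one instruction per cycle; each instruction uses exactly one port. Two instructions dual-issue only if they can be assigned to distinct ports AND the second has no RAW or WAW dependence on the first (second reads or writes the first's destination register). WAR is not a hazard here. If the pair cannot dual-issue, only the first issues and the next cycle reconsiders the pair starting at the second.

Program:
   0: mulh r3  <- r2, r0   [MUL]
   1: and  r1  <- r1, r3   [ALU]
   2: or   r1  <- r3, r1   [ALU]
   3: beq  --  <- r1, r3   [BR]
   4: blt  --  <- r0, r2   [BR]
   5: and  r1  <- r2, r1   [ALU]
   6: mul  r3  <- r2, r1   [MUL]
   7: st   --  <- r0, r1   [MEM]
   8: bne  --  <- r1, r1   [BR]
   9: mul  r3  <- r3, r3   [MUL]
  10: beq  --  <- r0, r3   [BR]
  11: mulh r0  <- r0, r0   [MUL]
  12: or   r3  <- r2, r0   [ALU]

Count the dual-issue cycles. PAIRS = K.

PAIRS = 4

c0: i0 mulh.MUL  RAW r3
c1: i1 and.ALU  RAW+WAW r1
c2: i2 or.ALU  RAW r1
c3: i3 beq.BR  no-port BR/BR
c4: i4/i5 blt.BR and.ALU  pair
c5: i6/i7 mul.MUL st.MEM  pair
c6: i8/i9 bne.BR mul.MUL  pair
c7: i10/i11 beq.BR mulh.MUL  pair
c8: i12 or.ALU  tail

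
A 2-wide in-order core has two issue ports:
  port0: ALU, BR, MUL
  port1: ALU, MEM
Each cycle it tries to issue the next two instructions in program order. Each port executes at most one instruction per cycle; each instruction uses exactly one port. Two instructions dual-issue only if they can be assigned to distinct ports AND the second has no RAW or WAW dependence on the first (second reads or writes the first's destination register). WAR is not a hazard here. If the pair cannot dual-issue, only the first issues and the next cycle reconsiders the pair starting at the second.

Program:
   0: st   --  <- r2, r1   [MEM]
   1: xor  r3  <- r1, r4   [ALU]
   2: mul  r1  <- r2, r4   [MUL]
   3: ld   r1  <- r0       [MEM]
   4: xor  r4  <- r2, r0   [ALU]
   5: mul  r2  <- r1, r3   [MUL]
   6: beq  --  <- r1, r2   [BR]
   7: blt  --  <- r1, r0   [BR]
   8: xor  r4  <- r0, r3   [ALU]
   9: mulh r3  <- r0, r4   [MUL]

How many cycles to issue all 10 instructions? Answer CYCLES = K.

[0] i0+i1  st xor  -- 2-wide
[1] i2  mul  -- WAW r1
[2] i3+i4  ld xor  -- 2-wide
[3] i5  mul  -- no-port MUL/BR
[4] i6  beq  -- no-port BR/BR
[5] i7+i8  blt xor  -- 2-wide
[6] i9  mulh  -- tail

CYCLES = 7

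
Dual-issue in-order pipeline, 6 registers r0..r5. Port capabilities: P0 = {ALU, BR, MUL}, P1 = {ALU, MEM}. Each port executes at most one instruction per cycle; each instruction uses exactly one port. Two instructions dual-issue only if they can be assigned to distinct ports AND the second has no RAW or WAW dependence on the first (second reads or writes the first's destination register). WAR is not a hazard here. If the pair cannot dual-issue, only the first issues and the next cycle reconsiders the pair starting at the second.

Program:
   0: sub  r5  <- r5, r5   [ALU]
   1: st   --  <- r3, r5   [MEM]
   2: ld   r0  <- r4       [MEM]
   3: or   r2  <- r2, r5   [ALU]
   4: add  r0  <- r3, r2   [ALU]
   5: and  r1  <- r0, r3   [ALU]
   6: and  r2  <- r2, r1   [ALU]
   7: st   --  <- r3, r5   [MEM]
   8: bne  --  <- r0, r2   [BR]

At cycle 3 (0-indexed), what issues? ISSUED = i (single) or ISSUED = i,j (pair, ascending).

ISSUED = 4

#0 head=0: sub.ALU i0 RAW r5
#1 head=1: st.MEM i1 no-port MEM/MEM
#2 head=2: ld.MEM+or.ALU i2&i3 dual
#3 head=4: add.ALU i4 RAW r0
#4 head=5: and.ALU i5 RAW r1
#5 head=6: and.ALU+st.MEM i6&i7 dual
#6 head=8: bne.BR i8 tail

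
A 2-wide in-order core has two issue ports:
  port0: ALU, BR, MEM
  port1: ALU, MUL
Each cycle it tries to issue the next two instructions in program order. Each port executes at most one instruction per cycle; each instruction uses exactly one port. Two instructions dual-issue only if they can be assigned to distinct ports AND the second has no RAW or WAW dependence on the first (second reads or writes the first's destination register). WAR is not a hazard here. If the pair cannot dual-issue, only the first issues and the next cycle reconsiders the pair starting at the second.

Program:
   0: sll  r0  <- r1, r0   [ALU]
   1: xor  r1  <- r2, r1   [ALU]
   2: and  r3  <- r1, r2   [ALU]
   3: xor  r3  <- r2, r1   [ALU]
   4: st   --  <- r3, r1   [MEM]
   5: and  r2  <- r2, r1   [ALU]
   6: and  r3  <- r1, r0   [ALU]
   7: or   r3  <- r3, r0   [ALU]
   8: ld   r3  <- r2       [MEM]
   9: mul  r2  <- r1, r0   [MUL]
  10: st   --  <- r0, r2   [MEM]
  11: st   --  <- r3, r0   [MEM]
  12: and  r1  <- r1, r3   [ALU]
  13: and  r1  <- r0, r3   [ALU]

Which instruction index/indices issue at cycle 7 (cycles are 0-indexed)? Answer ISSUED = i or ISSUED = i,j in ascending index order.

t=0 i0+i1:sll xor ; 2-wide
t=1 i2:and ; WAW r3
t=2 i3:xor ; RAW r3
t=3 i4+i5:st and ; 2-wide
t=4 i6:and ; RAW+WAW r3
t=5 i7:or ; WAW r3
t=6 i8+i9:ld mul ; 2-wide
t=7 i10:st ; no-port MEM/MEM
t=8 i11+i12:st and ; 2-wide
t=9 i13:and ; tail

ISSUED = 10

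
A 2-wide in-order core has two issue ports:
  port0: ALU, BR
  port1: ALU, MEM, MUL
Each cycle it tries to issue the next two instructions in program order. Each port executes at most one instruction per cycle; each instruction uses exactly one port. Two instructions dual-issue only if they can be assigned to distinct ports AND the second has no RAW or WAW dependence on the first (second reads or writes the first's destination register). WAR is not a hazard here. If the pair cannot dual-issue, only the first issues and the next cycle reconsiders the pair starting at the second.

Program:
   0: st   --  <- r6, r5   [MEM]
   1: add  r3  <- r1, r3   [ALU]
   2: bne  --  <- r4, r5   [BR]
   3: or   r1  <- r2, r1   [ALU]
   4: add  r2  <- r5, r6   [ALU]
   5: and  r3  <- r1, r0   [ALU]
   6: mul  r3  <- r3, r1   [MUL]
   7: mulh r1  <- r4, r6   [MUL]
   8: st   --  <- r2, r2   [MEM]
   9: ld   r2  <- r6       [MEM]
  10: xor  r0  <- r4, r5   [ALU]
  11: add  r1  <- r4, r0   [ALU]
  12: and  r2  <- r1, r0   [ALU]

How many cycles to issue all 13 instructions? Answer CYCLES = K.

CYCLES = 9

c0: i0/i1 st+add  2-wide
c1: i2/i3 bne+or  2-wide
c2: i4/i5 add+and  2-wide
c3: i6 mul  no-port MUL/MUL
c4: i7 mulh  no-port MUL/MEM
c5: i8 st  no-port MEM/MEM
c6: i9/i10 ld+xor  2-wide
c7: i11 add  RAW r1
c8: i12 and  tail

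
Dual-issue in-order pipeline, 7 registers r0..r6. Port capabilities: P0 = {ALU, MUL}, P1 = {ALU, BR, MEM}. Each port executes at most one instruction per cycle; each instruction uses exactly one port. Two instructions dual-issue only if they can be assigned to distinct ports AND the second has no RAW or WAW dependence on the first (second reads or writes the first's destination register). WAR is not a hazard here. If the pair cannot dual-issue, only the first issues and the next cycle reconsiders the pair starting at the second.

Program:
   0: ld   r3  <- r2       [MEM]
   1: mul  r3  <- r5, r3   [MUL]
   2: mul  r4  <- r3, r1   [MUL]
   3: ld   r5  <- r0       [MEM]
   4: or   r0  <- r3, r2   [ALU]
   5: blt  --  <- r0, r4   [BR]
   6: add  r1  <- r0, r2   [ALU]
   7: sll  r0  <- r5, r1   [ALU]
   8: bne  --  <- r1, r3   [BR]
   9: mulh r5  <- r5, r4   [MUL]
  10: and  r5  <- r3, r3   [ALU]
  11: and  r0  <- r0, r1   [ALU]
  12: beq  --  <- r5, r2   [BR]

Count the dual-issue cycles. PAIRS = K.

PAIRS = 4

[0] i0  ld.MEM  -- RAW+WAW r3
[1] i1  mul.MUL  -- no-port MUL/MUL
[2] i2,i3  mul.MUL;ld.MEM  -- 2-wide
[3] i4  or.ALU  -- RAW r0
[4] i5,i6  blt.BR;add.ALU  -- 2-wide
[5] i7,i8  sll.ALU;bne.BR  -- 2-wide
[6] i9  mulh.MUL  -- WAW r5
[7] i10,i11  and.ALU;and.ALU  -- 2-wide
[8] i12  beq.BR  -- tail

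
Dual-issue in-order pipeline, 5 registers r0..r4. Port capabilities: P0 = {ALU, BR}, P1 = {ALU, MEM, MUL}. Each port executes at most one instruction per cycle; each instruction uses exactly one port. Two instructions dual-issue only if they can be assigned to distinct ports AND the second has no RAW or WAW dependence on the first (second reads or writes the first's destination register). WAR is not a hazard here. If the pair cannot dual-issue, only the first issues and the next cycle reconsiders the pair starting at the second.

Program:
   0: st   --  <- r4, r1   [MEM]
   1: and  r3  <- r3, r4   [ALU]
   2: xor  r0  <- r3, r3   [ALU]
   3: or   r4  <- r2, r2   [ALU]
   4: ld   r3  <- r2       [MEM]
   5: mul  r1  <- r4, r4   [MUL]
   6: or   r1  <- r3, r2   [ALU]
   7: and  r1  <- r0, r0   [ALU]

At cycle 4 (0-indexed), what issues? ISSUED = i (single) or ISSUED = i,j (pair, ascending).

ISSUED = 6

0. st+and @i0,i1  | 2-wide
1. xor+or @i2,i3  | 2-wide
2. ld @i4  | no-port MEM/MUL
3. mul @i5  | WAW r1
4. or @i6  | WAW r1
5. and @i7  | tail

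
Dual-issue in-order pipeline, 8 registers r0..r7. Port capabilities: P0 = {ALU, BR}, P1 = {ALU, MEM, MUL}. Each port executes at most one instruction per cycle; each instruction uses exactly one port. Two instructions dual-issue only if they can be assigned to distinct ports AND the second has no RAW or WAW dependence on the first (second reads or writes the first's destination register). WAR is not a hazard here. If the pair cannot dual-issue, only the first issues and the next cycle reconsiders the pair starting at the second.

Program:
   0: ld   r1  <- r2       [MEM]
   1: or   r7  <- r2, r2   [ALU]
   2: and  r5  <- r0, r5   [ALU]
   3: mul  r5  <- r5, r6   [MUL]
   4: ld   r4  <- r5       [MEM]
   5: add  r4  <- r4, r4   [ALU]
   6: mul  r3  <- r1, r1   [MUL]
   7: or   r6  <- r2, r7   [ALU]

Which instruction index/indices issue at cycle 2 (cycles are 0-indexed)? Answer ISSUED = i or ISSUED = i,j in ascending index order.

[0] i0,i1  ld.MEM/or.ALU  -- pair
[1] i2  and.ALU  -- RAW+WAW r5
[2] i3  mul.MUL  -- no-port MUL/MEM
[3] i4  ld.MEM  -- RAW+WAW r4
[4] i5,i6  add.ALU/mul.MUL  -- pair
[5] i7  or.ALU  -- tail

ISSUED = 3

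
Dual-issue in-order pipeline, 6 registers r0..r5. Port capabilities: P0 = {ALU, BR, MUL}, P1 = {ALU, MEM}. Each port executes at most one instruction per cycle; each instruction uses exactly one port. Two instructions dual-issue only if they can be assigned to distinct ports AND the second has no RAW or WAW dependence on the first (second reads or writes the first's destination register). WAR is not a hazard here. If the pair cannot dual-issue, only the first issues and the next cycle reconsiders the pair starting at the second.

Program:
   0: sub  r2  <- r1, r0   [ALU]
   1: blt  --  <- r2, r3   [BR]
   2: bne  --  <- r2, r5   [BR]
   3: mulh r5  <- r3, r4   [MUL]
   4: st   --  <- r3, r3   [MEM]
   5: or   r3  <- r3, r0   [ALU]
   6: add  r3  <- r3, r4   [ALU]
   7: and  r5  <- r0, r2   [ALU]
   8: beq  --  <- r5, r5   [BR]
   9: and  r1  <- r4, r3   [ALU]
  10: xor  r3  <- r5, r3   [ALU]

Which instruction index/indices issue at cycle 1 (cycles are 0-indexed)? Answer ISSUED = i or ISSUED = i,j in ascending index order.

ISSUED = 1

  cy0 -> i0 (sub) RAW r2
  cy1 -> i1 (blt) no-port BR/BR
  cy2 -> i2 (bne) no-port BR/MUL
  cy3 -> i3+i4 (mulh/st) dual
  cy4 -> i5 (or) RAW+WAW r3
  cy5 -> i6+i7 (add/and) dual
  cy6 -> i8+i9 (beq/and) dual
  cy7 -> i10 (xor) tail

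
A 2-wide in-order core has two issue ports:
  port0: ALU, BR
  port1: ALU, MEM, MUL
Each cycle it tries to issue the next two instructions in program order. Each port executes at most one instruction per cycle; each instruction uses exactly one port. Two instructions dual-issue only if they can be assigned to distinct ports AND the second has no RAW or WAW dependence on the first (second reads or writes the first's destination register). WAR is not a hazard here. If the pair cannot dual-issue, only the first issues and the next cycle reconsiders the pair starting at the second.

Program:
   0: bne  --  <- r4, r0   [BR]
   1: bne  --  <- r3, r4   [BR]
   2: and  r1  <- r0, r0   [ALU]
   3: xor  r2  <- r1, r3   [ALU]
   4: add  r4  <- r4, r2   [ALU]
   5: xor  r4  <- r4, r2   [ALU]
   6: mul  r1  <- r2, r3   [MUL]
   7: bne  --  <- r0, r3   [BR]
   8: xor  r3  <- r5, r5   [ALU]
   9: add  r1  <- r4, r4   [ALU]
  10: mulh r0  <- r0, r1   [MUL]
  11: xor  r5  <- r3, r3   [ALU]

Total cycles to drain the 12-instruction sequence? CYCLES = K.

c0: i0 bne.BR  no-port BR/BR
c1: i1/i2 bne.BR/and.ALU  dual
c2: i3 xor.ALU  RAW r2
c3: i4 add.ALU  RAW+WAW r4
c4: i5/i6 xor.ALU/mul.MUL  dual
c5: i7/i8 bne.BR/xor.ALU  dual
c6: i9 add.ALU  RAW r1
c7: i10/i11 mulh.MUL/xor.ALU  dual

CYCLES = 8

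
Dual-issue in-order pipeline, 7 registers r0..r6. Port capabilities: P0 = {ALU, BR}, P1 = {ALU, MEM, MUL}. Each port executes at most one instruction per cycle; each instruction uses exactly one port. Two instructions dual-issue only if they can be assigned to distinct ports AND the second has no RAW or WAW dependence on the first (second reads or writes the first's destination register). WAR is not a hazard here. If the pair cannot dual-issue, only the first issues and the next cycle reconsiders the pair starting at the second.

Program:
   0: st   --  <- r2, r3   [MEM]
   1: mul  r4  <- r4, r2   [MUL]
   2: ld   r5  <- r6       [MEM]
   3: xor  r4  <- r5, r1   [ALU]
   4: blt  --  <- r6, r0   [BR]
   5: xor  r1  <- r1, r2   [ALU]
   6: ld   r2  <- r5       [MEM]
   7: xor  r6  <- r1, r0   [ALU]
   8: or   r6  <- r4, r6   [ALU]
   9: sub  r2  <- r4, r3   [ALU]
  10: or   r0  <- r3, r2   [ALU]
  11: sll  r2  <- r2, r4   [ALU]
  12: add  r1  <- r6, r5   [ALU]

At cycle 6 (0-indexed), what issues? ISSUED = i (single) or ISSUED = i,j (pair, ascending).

ISSUED = 8,9

t=0 i0:st ; no-port MEM/MUL
t=1 i1:mul ; no-port MUL/MEM
t=2 i2:ld ; RAW r5
t=3 i3&i4:xor;blt ; pair
t=4 i5&i6:xor;ld ; pair
t=5 i7:xor ; RAW+WAW r6
t=6 i8&i9:or;sub ; pair
t=7 i10&i11:or;sll ; pair
t=8 i12:add ; tail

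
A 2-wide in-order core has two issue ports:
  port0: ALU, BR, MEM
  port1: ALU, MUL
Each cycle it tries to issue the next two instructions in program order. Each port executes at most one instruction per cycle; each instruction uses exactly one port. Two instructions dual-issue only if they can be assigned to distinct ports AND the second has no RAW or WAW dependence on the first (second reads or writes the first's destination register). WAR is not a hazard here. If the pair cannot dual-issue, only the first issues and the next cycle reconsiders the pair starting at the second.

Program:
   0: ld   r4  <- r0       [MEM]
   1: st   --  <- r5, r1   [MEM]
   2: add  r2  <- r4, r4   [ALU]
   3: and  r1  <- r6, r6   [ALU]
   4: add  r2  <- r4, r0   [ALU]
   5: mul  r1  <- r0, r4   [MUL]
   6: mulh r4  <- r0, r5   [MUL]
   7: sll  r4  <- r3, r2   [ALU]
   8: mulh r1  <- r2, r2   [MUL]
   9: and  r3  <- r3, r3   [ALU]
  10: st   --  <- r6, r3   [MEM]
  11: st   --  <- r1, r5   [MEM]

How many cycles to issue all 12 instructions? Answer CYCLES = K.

  cy0 -> i0 (ld.MEM) no-port MEM/MEM
  cy1 -> i1+i2 (st.MEM+add.ALU) 2-wide
  cy2 -> i3+i4 (and.ALU+add.ALU) 2-wide
  cy3 -> i5 (mul.MUL) no-port MUL/MUL
  cy4 -> i6 (mulh.MUL) WAW r4
  cy5 -> i7+i8 (sll.ALU+mulh.MUL) 2-wide
  cy6 -> i9 (and.ALU) RAW r3
  cy7 -> i10 (st.MEM) no-port MEM/MEM
  cy8 -> i11 (st.MEM) tail

CYCLES = 9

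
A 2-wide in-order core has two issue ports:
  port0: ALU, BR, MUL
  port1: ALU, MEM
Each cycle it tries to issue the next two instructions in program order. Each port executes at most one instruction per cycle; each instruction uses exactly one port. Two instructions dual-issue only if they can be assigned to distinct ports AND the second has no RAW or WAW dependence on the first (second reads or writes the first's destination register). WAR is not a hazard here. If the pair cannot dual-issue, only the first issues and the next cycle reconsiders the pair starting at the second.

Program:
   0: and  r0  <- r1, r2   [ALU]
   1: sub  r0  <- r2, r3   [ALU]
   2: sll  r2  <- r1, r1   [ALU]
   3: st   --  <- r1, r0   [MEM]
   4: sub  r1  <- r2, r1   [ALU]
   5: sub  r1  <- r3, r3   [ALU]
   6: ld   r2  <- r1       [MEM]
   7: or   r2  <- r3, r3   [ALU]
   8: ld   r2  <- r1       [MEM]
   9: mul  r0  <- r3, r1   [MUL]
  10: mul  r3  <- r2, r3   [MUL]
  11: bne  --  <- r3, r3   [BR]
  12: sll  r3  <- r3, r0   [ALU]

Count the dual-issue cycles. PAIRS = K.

PAIRS = 4

c0: i0 and.ALU  WAW r0
c1: i1+i2 sub.ALU+sll.ALU  pair
c2: i3+i4 st.MEM+sub.ALU  pair
c3: i5 sub.ALU  RAW r1
c4: i6 ld.MEM  WAW r2
c5: i7 or.ALU  WAW r2
c6: i8+i9 ld.MEM+mul.MUL  pair
c7: i10 mul.MUL  no-port MUL/BR
c8: i11+i12 bne.BR+sll.ALU  pair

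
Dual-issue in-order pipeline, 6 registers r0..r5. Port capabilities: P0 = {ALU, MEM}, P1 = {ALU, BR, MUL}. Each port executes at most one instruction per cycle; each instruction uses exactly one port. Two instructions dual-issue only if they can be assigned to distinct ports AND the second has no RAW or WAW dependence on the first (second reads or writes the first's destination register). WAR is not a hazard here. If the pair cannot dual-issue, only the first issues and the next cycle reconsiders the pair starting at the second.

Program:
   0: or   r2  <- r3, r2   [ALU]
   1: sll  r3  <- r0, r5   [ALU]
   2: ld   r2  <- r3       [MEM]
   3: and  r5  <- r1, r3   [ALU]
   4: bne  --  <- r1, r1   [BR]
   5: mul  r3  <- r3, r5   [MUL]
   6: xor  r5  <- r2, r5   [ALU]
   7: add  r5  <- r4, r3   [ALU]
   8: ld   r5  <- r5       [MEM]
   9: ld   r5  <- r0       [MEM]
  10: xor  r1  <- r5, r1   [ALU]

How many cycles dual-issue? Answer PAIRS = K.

PAIRS = 3

t=0 i0/i1:or.ALU sll.ALU ; 2-wide
t=1 i2/i3:ld.MEM and.ALU ; 2-wide
t=2 i4:bne.BR ; no-port BR/MUL
t=3 i5/i6:mul.MUL xor.ALU ; 2-wide
t=4 i7:add.ALU ; RAW+WAW r5
t=5 i8:ld.MEM ; no-port MEM/MEM
t=6 i9:ld.MEM ; RAW r5
t=7 i10:xor.ALU ; tail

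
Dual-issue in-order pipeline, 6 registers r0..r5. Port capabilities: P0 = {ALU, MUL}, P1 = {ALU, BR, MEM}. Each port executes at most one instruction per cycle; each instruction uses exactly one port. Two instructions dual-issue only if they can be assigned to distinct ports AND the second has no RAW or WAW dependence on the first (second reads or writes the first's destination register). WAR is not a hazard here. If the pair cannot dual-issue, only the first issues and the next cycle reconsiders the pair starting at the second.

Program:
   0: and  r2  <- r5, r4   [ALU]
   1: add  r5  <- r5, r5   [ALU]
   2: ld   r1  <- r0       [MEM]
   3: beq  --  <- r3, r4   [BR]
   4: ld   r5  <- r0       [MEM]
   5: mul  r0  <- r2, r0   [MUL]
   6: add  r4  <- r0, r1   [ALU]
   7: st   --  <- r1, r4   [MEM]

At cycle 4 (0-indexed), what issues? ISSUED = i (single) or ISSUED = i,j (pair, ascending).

ISSUED = 6

#0 head=0: and add i0+i1 pair
#1 head=2: ld i2 no-port MEM/BR
#2 head=3: beq i3 no-port BR/MEM
#3 head=4: ld mul i4+i5 pair
#4 head=6: add i6 RAW r4
#5 head=7: st i7 tail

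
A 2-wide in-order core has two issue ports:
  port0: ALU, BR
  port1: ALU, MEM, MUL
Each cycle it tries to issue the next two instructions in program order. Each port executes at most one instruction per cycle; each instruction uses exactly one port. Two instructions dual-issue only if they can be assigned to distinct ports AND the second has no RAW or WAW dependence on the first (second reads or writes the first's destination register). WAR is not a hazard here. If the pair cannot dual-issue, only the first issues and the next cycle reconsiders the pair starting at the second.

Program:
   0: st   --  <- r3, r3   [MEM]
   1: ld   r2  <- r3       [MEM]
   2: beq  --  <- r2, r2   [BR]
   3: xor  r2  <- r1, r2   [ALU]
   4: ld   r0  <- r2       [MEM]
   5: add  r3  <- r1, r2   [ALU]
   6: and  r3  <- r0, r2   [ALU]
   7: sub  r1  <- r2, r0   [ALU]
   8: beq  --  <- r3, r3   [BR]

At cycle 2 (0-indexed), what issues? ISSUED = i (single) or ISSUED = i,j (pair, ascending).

[0] i0  st  -- no-port MEM/MEM
[1] i1  ld  -- RAW r2
[2] i2&i3  beq xor  -- pair
[3] i4&i5  ld add  -- pair
[4] i6&i7  and sub  -- pair
[5] i8  beq  -- tail

ISSUED = 2,3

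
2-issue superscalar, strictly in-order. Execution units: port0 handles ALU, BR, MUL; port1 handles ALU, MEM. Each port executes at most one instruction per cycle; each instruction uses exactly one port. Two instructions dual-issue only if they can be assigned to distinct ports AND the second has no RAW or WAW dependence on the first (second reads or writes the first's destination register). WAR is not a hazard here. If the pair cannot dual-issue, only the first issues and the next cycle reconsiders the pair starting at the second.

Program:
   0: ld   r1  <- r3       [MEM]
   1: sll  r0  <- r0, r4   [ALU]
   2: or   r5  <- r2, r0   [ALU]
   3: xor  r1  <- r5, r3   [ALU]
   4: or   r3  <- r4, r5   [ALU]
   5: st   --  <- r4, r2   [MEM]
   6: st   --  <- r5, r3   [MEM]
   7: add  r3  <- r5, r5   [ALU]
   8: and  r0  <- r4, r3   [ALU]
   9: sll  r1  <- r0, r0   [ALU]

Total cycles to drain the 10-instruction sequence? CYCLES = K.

t=0 i0/i1:ld/sll ; pair
t=1 i2:or ; RAW r5
t=2 i3/i4:xor/or ; pair
t=3 i5:st ; no-port MEM/MEM
t=4 i6/i7:st/add ; pair
t=5 i8:and ; RAW r0
t=6 i9:sll ; tail

CYCLES = 7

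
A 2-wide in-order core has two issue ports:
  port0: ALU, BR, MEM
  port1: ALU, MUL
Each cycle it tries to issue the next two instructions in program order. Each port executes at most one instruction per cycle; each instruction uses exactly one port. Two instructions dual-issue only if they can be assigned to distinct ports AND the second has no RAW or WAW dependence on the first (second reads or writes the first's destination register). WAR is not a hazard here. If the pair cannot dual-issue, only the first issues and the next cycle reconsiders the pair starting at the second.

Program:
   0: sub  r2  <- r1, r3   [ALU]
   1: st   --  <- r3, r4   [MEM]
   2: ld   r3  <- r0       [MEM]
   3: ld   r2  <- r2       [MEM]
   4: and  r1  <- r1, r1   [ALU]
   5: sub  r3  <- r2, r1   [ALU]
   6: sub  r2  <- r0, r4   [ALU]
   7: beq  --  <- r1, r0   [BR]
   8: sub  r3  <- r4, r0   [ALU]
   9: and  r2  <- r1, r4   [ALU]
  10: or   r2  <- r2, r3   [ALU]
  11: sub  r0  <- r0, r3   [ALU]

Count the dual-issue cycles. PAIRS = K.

c0: i0&i1 sub;st  2-wide
c1: i2 ld  no-port MEM/MEM
c2: i3&i4 ld;and  2-wide
c3: i5&i6 sub;sub  2-wide
c4: i7&i8 beq;sub  2-wide
c5: i9 and  RAW+WAW r2
c6: i10&i11 or;sub  2-wide

PAIRS = 5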